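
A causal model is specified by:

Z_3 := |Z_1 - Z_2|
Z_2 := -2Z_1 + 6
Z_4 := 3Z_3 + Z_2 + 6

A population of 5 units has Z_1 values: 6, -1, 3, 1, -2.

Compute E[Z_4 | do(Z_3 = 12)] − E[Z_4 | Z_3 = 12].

1.2

The intervention sets Z_3=12 in all 5 units regardless of Z_1. Recomputing Z_4 per unit gives 36, 50, 42, 46, 52; average 45.2.
E[Z_4|Z_3=12] averages over only the 2 units with Z_3=12 (Z_1 = 6, -2): Z_4 = 36, 52, mean 44.
Difference = 45.2 − 44 = 1.2.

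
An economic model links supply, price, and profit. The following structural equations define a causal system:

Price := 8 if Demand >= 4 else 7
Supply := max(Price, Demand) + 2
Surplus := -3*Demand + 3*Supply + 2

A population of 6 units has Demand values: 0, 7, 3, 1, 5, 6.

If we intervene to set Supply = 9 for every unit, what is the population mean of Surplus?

18

The intervention sets Supply=9 in all 6 units regardless of Demand. Recomputing Surplus per unit gives 29, 8, 20, 26, 14, 11; average 18.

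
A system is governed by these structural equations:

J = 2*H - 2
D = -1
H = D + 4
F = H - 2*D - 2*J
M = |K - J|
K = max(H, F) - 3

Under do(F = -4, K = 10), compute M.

6

The joint intervention fixes F = -4, K = 10, removing each variable's own equation.
H = D + 4  [with D=-1]  = 3
J = 2*H - 2  [with H=3]  = 4
M = |K - J|  [with K=10, J=4]  = 6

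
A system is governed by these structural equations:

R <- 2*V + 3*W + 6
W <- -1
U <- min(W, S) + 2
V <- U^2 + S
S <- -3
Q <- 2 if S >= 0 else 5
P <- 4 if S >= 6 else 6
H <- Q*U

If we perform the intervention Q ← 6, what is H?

-6

Intervening sets Q = 6 and removes its equation (Q <- 2 if S >= 0 else 5).
U = min(W, S) + 2  [with W=-1, S=-3]  = -1
H = Q*U  [with Q=6, U=-1]  = -6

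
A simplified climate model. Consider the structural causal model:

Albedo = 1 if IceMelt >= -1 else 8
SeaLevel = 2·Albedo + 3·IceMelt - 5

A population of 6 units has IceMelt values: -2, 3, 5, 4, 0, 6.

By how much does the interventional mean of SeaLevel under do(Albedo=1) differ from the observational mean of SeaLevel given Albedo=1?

Under do(Albedo=1), Albedo's equation is replaced by Albedo=1 for every unit. Per-unit SeaLevel: -9, 6, 12, 9, -3, 15. Mean = 5.
Observing Albedo=1 restricts to units where Albedo's equation naturally yields 1: IceMelt ∈ {3, 5, 4, 0, 6}. In that subpopulation SeaLevel = 6, 12, 9, -3, 15, mean 7.8.
Difference = 5 − 7.8 = -2.8.

-2.8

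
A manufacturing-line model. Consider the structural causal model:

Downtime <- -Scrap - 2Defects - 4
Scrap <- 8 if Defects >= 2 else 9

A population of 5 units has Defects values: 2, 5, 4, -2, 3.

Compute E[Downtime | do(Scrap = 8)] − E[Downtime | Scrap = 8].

2.2

The intervention sets Scrap=8 in all 5 units regardless of Defects. Recomputing Downtime per unit gives -16, -22, -20, -8, -18; average -16.8.
Conditioning on Scrap=8 selects the 4 unit(s) with Defects ∈ {2, 5, 4, 3}. Their Downtime values: -16, -22, -20, -18. Mean = -19.
Difference = -16.8 − (-19) = 2.2.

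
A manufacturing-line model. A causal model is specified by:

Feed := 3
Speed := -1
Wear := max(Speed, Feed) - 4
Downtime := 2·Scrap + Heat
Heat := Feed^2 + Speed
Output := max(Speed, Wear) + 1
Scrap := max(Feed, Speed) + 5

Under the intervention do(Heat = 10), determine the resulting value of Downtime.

The intervention breaks the incoming arrows to Heat: Heat := Feed^2 + Speed no longer applies, and Heat = 10.
Scrap = max(Feed, Speed) + 5  [with Feed=3, Speed=-1]  = 8
Downtime = 2·Scrap + Heat  [with Scrap=8, Heat=10]  = 26

26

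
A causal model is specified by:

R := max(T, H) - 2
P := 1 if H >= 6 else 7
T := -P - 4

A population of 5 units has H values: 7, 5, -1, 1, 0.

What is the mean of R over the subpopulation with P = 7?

E[R|P=7] averages over only the 4 units with P=7 (H = 5, -1, 1, 0): R = 3, -3, -1, -2, mean -0.75.

-0.75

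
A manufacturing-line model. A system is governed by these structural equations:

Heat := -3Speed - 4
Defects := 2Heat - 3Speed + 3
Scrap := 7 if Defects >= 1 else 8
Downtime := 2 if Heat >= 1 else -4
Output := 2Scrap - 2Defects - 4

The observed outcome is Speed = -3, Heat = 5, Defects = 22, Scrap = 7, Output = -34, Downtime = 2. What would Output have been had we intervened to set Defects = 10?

-10

do(Defects=10) replaces the equation Defects := 2Heat - 3Speed + 3 with the constant Defects = 10.
Scrap = 7 if Defects >= 1 else 8  [with Defects=10]  = 7
Output = 2Scrap - 2Defects - 4  [with Scrap=7, Defects=10]  = -10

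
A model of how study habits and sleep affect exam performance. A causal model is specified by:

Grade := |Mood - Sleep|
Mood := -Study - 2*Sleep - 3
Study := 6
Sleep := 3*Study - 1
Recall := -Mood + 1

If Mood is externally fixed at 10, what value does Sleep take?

Under do(Mood=10), the mechanism Mood := -Study - 2*Sleep - 3 is discarded; Mood is fixed at 10.
Since Sleep is not a descendant of the intervened variable, it is unaffected.
Sleep = 3*Study - 1  [with Study=6]  = 17

17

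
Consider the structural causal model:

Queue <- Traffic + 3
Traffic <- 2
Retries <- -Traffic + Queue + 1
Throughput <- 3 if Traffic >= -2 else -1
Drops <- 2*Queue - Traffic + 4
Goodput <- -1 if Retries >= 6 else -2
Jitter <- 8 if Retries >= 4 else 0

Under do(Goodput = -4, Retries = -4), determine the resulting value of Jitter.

Under do(Goodput = -4, Retries = -4), each intervened variable's structural equation is replaced by its fixed value.
Jitter = 8 if Retries >= 4 else 0  [with Retries=-4]  = 0

0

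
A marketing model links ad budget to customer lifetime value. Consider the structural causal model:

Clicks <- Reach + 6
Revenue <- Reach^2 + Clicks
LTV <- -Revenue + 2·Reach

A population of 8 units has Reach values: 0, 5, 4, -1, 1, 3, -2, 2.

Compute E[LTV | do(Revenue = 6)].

-3

The intervention sets Revenue=6 in all 8 units regardless of Reach. Recomputing LTV per unit gives -6, 4, 2, -8, -4, 0, -10, -2; average -3.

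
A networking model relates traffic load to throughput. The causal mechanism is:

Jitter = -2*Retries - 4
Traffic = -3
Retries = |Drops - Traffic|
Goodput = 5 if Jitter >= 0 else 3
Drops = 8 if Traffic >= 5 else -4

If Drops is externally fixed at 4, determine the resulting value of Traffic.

-3

Under do(Drops=4), the mechanism Drops = 8 if Traffic >= 5 else -4 is discarded; Drops is fixed at 4.
Traffic is not downstream of the intervention, so its value is determined by the original equations.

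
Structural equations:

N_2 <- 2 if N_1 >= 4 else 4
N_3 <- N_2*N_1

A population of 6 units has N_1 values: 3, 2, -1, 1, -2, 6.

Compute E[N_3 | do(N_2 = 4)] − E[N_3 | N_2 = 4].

do(N_2=4) breaks N_2's dependence on N_1. With N_2=4 fixed, N_3 across the units is 12, 8, -4, 4, -8, 24, mean 6.
Conditioning on N_2=4 selects the 5 unit(s) with N_1 ∈ {3, 2, -1, 1, -2}. Their N_3 values: 12, 8, -4, 4, -8. Mean = 2.4.
Difference = 6 − 2.4 = 3.6.

3.6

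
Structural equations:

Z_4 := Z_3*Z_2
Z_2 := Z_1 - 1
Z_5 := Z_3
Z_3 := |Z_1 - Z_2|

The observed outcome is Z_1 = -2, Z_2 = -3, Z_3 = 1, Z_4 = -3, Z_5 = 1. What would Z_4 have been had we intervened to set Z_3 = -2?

The intervention breaks the incoming arrows to Z_3: Z_3 := |Z_1 - Z_2| no longer applies, and Z_3 = -2.
Z_2 = Z_1 - 1  [with Z_1=-2]  = -3
Z_4 = Z_3*Z_2  [with Z_3=-2, Z_2=-3]  = 6

6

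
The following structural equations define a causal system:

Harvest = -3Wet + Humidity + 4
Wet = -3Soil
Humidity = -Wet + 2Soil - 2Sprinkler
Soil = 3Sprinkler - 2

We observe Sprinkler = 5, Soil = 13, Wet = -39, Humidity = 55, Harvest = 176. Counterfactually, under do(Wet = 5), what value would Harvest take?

0

do(Wet=5) replaces the equation Wet = -3Soil with the constant Wet = 5.
Soil = 3Sprinkler - 2  [with Sprinkler=5]  = 13
Humidity = -Wet + 2Soil - 2Sprinkler  [with Wet=5, Soil=13, Sprinkler=5]  = 11
Harvest = -3Wet + Humidity + 4  [with Wet=5, Humidity=11]  = 0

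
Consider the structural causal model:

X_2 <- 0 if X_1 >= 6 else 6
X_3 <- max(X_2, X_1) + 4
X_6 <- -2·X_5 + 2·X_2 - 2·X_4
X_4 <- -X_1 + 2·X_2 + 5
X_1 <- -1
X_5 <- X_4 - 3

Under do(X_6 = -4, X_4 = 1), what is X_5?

-2

Setting X_6 = -4, X_4 = 1 by intervention discards those variables' equations.
X_5 = X_4 - 3  [with X_4=1]  = -2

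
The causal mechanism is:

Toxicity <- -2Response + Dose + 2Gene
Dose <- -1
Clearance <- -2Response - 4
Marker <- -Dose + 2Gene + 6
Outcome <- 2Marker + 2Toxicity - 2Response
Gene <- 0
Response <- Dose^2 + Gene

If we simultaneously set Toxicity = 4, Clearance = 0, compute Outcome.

Under do(Toxicity = 4, Clearance = 0), each intervened variable's structural equation is replaced by its fixed value.
Marker = -Dose + 2Gene + 6  [with Dose=-1, Gene=0]  = 7
Response = Dose^2 + Gene  [with Dose=-1, Gene=0]  = 1
Outcome = 2Marker + 2Toxicity - 2Response  [with Marker=7, Toxicity=4, Response=1]  = 20

20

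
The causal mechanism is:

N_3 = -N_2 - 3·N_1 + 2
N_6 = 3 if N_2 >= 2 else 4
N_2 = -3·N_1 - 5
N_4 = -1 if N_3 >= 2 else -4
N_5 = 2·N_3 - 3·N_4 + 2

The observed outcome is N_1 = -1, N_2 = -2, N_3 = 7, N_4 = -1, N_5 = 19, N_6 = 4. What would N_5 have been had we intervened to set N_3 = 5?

do(N_3=5) replaces the equation N_3 = -N_2 - 3·N_1 + 2 with the constant N_3 = 5.
N_4 = -1 if N_3 >= 2 else -4  [with N_3=5]  = -1
N_5 = 2·N_3 - 3·N_4 + 2  [with N_3=5, N_4=-1]  = 15

15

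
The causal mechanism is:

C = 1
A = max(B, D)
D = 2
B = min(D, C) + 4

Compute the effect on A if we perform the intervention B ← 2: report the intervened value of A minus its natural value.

-3

The intervention breaks the incoming arrows to B: B = min(D, C) + 4 no longer applies, and B = 2.
A = max(B, D)  [with B=2, D=2]  = 2
Without intervention: B = min(D, C) + 4  [with D=2, C=1]  = 5; A = max(B, D)  [with B=5, D=2]  = 5.
Change = 2 − 5 = -3.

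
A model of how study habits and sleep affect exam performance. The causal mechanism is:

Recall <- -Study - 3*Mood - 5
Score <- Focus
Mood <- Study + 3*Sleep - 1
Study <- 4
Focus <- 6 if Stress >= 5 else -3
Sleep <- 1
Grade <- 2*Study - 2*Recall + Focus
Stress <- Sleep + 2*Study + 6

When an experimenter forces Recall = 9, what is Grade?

-4

do(Recall=9) replaces the equation Recall <- -Study - 3*Mood - 5 with the constant Recall = 9.
Stress = Sleep + 2*Study + 6  [with Sleep=1, Study=4]  = 15
Focus = 6 if Stress >= 5 else -3  [with Stress=15]  = 6
Grade = 2*Study - 2*Recall + Focus  [with Study=4, Recall=9, Focus=6]  = -4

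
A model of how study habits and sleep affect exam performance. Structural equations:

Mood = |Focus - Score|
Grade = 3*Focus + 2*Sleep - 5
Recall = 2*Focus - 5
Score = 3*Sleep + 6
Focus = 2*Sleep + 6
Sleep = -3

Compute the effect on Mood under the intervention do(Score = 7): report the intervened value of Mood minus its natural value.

The intervention breaks the incoming arrows to Score: Score = 3*Sleep + 6 no longer applies, and Score = 7.
Focus = 2*Sleep + 6  [with Sleep=-3]  = 0
Mood = |Focus - Score|  [with Focus=0, Score=7]  = 7
Without intervention: Focus = 2*Sleep + 6  [with Sleep=-3]  = 0; Score = 3*Sleep + 6  [with Sleep=-3]  = -3; Mood = |Focus - Score|  [with Focus=0, Score=-3]  = 3.
Change = 7 − 3 = 4.

4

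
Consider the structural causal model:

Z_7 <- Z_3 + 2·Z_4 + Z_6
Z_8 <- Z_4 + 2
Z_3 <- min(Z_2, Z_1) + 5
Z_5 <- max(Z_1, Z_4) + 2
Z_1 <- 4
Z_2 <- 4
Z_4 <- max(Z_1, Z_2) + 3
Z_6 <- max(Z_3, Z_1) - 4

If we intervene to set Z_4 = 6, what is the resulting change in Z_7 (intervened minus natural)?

-2

The intervention breaks the incoming arrows to Z_4: Z_4 <- max(Z_1, Z_2) + 3 no longer applies, and Z_4 = 6.
Z_3 = min(Z_2, Z_1) + 5  [with Z_2=4, Z_1=4]  = 9
Z_6 = max(Z_3, Z_1) - 4  [with Z_3=9, Z_1=4]  = 5
Z_7 = Z_3 + 2·Z_4 + Z_6  [with Z_3=9, Z_4=6, Z_6=5]  = 26
Without intervention: Z_3 = min(Z_2, Z_1) + 5  [with Z_2=4, Z_1=4]  = 9; Z_4 = max(Z_1, Z_2) + 3  [with Z_1=4, Z_2=4]  = 7; Z_6 = max(Z_3, Z_1) - 4  [with Z_3=9, Z_1=4]  = 5; Z_7 = Z_3 + 2·Z_4 + Z_6  [with Z_3=9, Z_4=7, Z_6=5]  = 28.
Change = 26 − 28 = -2.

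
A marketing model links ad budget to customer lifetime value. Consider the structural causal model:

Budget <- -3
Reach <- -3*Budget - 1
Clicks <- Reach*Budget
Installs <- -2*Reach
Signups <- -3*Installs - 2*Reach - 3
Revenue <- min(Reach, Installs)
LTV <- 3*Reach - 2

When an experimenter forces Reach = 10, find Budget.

Under do(Reach=10), the mechanism Reach <- -3*Budget - 1 is discarded; Reach is fixed at 10.
Budget is not downstream of the intervention, so its value is determined by the original equations.

-3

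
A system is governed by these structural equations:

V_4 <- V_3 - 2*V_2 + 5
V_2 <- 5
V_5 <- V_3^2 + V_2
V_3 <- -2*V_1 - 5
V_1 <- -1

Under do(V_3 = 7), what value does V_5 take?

54

do(V_3=7) replaces the equation V_3 <- -2*V_1 - 5 with the constant V_3 = 7.
V_5 = V_3^2 + V_2  [with V_3=7, V_2=5]  = 54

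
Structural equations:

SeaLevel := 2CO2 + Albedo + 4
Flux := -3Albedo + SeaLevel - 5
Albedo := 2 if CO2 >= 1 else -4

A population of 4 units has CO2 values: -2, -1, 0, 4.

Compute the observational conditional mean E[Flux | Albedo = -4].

Conditioning on Albedo=-4 selects the 3 unit(s) with CO2 ∈ {-2, -1, 0}. Their Flux values: 3, 5, 7. Mean = 5.

5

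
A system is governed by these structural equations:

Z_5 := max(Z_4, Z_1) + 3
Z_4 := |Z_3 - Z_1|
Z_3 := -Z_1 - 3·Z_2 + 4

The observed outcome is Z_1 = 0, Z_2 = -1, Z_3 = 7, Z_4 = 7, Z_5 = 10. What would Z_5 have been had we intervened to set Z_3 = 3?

6

do(Z_3=3) replaces the equation Z_3 := -Z_1 - 3·Z_2 + 4 with the constant Z_3 = 3.
Z_4 = |Z_3 - Z_1|  [with Z_3=3, Z_1=0]  = 3
Z_5 = max(Z_4, Z_1) + 3  [with Z_4=3, Z_1=0]  = 6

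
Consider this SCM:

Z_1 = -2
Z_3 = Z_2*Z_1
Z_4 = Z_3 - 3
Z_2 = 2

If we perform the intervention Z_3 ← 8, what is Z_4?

The intervention breaks the incoming arrows to Z_3: Z_3 = Z_2*Z_1 no longer applies, and Z_3 = 8.
Z_4 = Z_3 - 3  [with Z_3=8]  = 5

5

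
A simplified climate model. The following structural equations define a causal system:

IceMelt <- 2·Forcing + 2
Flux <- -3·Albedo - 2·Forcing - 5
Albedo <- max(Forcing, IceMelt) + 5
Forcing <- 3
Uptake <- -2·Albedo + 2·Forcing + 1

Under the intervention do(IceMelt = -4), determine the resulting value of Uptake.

-9

do(IceMelt=-4) replaces the equation IceMelt <- 2·Forcing + 2 with the constant IceMelt = -4.
Albedo = max(Forcing, IceMelt) + 5  [with Forcing=3, IceMelt=-4]  = 8
Uptake = -2·Albedo + 2·Forcing + 1  [with Albedo=8, Forcing=3]  = -9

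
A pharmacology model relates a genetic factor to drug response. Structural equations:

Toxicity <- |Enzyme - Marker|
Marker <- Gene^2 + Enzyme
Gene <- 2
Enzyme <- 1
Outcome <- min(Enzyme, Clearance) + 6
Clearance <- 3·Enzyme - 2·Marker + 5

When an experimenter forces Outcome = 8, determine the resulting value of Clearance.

-2

do(Outcome=8) replaces the equation Outcome <- min(Enzyme, Clearance) + 6 with the constant Outcome = 8.
Since Clearance is not a descendant of the intervened variable, it is unaffected.
Marker = Gene^2 + Enzyme  [with Gene=2, Enzyme=1]  = 5
Clearance = 3·Enzyme - 2·Marker + 5  [with Enzyme=1, Marker=5]  = -2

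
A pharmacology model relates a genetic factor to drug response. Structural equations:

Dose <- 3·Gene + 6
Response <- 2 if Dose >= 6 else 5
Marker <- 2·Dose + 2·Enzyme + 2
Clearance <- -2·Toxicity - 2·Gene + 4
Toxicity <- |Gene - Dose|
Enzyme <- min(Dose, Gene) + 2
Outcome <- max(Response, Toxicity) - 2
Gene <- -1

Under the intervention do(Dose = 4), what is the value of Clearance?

Under do(Dose=4), the mechanism Dose <- 3·Gene + 6 is discarded; Dose is fixed at 4.
Toxicity = |Gene - Dose|  [with Gene=-1, Dose=4]  = 5
Clearance = -2·Toxicity - 2·Gene + 4  [with Toxicity=5, Gene=-1]  = -4

-4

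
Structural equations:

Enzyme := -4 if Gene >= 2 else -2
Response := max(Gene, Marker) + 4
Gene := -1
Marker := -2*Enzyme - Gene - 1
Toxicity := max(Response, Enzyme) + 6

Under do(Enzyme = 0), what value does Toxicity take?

do(Enzyme=0) replaces the equation Enzyme := -4 if Gene >= 2 else -2 with the constant Enzyme = 0.
Marker = -2*Enzyme - Gene - 1  [with Enzyme=0, Gene=-1]  = 0
Response = max(Gene, Marker) + 4  [with Gene=-1, Marker=0]  = 4
Toxicity = max(Response, Enzyme) + 6  [with Response=4, Enzyme=0]  = 10

10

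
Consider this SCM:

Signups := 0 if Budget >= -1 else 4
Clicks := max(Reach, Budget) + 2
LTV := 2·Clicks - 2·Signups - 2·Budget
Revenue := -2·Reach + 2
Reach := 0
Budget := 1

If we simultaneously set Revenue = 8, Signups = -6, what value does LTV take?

16

Setting Revenue = 8, Signups = -6 by intervention discards those variables' equations.
Clicks = max(Reach, Budget) + 2  [with Reach=0, Budget=1]  = 3
LTV = 2·Clicks - 2·Signups - 2·Budget  [with Clicks=3, Signups=-6, Budget=1]  = 16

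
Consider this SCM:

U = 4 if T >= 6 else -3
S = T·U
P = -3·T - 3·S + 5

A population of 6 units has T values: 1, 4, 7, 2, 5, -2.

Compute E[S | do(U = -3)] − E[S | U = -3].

Every unit gets U=-3 under the intervention. S values become -3, -12, -21, -6, -15, 6; E[S|do(U=-3)] = -8.5.
E[S|U=-3] averages over only the 5 units with U=-3 (T = 1, 4, 2, 5, -2): S = -3, -12, -6, -15, 6, mean -6.
Difference = -8.5 − (-6) = -2.5.

-2.5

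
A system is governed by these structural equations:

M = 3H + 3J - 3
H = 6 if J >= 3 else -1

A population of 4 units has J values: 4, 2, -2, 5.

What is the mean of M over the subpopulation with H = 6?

28.5

Conditioning on H=6 selects the 2 unit(s) with J ∈ {4, 5}. Their M values: 27, 30. Mean = 28.5.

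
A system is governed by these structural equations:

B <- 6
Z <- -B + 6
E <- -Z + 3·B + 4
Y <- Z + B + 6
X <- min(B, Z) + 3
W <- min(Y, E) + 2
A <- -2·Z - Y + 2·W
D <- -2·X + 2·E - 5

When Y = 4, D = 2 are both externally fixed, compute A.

Setting Y = 4, D = 2 by intervention discards those variables' equations.
Z = -B + 6  [with B=6]  = 0
E = -Z + 3·B + 4  [with Z=0, B=6]  = 22
W = min(Y, E) + 2  [with Y=4, E=22]  = 6
A = -2·Z - Y + 2·W  [with Z=0, Y=4, W=6]  = 8

8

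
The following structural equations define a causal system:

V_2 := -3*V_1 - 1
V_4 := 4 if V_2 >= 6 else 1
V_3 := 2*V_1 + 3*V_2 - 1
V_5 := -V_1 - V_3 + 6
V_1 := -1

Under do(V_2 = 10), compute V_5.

-20

do(V_2=10) replaces the equation V_2 := -3*V_1 - 1 with the constant V_2 = 10.
V_3 = 2*V_1 + 3*V_2 - 1  [with V_1=-1, V_2=10]  = 27
V_5 = -V_1 - V_3 + 6  [with V_1=-1, V_3=27]  = -20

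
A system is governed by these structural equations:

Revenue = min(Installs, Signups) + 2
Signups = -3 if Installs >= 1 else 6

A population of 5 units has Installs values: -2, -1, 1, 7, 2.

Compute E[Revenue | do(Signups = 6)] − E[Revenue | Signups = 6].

Under do(Signups=6), Signups's equation is replaced by Signups=6 for every unit. Per-unit Revenue: 0, 1, 3, 8, 4. Mean = 3.2.
Conditioning on Signups=6 selects the 2 unit(s) with Installs ∈ {-2, -1}. Their Revenue values: 0, 1. Mean = 0.5.
Difference = 3.2 − 0.5 = 2.7.

2.7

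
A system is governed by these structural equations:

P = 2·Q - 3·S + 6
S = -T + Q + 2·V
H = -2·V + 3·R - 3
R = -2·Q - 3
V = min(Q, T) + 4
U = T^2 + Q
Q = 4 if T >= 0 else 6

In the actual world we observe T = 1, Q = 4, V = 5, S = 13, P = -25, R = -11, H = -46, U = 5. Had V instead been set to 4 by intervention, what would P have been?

-19

do(V=4) replaces the equation V = min(Q, T) + 4 with the constant V = 4.
Q = 4 if T >= 0 else 6  [with T=1]  = 4
S = -T + Q + 2·V  [with T=1, Q=4, V=4]  = 11
P = 2·Q - 3·S + 6  [with Q=4, S=11]  = -19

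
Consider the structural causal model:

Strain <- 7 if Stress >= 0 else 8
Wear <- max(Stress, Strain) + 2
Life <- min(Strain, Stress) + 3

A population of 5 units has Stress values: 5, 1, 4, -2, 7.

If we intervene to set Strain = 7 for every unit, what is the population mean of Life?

6

Every unit gets Strain=7 under the intervention. Life values become 8, 4, 7, 1, 10; E[Life|do(Strain=7)] = 6.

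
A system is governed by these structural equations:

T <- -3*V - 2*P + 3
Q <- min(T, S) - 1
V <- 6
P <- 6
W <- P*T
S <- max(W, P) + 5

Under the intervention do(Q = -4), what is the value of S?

do(Q=-4) replaces the equation Q <- min(T, S) - 1 with the constant Q = -4.
Since S is not a descendant of the intervened variable, it is unaffected.
T = -3*V - 2*P + 3  [with V=6, P=6]  = -27
W = P*T  [with P=6, T=-27]  = -162
S = max(W, P) + 5  [with W=-162, P=6]  = 11

11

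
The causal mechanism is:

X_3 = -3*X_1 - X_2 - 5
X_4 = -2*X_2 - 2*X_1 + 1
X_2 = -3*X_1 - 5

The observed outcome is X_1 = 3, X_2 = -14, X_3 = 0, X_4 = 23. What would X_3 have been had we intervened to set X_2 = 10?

The intervention breaks the incoming arrows to X_2: X_2 = -3*X_1 - 5 no longer applies, and X_2 = 10.
X_3 = -3*X_1 - X_2 - 5  [with X_1=3, X_2=10]  = -24

-24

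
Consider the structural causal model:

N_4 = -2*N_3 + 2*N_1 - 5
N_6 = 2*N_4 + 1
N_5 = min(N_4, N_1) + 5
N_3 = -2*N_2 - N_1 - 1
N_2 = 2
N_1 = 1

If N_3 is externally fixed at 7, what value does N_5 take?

do(N_3=7) replaces the equation N_3 = -2*N_2 - N_1 - 1 with the constant N_3 = 7.
N_4 = -2*N_3 + 2*N_1 - 5  [with N_3=7, N_1=1]  = -17
N_5 = min(N_4, N_1) + 5  [with N_4=-17, N_1=1]  = -12

-12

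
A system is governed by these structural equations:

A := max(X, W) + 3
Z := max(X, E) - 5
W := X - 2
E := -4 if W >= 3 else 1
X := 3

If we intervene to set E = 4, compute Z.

-1

Intervening sets E = 4 and removes its equation (E := -4 if W >= 3 else 1).
Z = max(X, E) - 5  [with X=3, E=4]  = -1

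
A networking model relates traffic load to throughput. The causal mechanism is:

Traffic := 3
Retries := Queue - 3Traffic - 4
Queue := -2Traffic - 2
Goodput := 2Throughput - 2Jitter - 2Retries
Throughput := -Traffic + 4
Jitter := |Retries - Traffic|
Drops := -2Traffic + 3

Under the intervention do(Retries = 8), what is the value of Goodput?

-24

The intervention breaks the incoming arrows to Retries: Retries := Queue - 3Traffic - 4 no longer applies, and Retries = 8.
Jitter = |Retries - Traffic|  [with Retries=8, Traffic=3]  = 5
Throughput = -Traffic + 4  [with Traffic=3]  = 1
Goodput = 2Throughput - 2Jitter - 2Retries  [with Throughput=1, Jitter=5, Retries=8]  = -24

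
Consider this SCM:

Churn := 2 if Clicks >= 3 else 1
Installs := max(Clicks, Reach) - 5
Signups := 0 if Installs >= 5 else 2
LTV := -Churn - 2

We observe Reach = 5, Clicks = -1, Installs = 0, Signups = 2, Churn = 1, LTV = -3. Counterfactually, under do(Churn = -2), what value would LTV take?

0

The intervention breaks the incoming arrows to Churn: Churn := 2 if Clicks >= 3 else 1 no longer applies, and Churn = -2.
LTV = -Churn - 2  [with Churn=-2]  = 0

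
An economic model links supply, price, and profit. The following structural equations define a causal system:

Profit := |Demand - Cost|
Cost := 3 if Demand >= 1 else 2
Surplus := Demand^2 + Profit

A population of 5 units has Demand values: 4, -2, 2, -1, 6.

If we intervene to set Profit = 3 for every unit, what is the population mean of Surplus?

15.2

do(Profit=3) breaks Profit's dependence on Demand. With Profit=3 fixed, Surplus across the units is 19, 7, 7, 4, 39, mean 15.2.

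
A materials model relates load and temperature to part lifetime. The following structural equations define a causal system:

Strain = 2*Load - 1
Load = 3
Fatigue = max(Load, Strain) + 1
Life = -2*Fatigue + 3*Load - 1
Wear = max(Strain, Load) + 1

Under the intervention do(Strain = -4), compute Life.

0

do(Strain=-4) replaces the equation Strain = 2*Load - 1 with the constant Strain = -4.
Fatigue = max(Load, Strain) + 1  [with Load=3, Strain=-4]  = 4
Life = -2*Fatigue + 3*Load - 1  [with Fatigue=4, Load=3]  = 0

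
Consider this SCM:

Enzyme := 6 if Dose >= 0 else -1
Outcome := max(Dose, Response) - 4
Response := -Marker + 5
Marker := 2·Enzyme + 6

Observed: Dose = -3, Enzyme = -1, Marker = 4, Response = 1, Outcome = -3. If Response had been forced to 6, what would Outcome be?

2

Intervening sets Response = 6 and removes its equation (Response := -Marker + 5).
Outcome = max(Dose, Response) - 4  [with Dose=-3, Response=6]  = 2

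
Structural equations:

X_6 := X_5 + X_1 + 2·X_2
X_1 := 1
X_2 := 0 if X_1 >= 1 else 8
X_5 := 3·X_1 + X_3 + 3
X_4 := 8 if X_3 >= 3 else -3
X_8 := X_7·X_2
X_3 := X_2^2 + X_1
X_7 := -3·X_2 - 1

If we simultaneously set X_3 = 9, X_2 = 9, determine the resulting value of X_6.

34

Setting X_3 = 9, X_2 = 9 by intervention discards those variables' equations.
X_5 = 3·X_1 + X_3 + 3  [with X_1=1, X_3=9]  = 15
X_6 = X_5 + X_1 + 2·X_2  [with X_5=15, X_1=1, X_2=9]  = 34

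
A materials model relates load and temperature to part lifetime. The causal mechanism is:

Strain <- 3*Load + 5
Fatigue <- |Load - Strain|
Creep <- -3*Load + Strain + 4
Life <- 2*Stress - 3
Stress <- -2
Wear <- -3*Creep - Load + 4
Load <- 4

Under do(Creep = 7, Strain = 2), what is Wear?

-21

The joint intervention fixes Creep = 7, Strain = 2, removing each variable's own equation.
Wear = -3*Creep - Load + 4  [with Creep=7, Load=4]  = -21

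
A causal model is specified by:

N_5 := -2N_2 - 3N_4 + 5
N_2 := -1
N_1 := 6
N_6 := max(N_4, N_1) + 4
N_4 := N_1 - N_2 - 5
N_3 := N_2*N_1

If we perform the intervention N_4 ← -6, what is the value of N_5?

25

Intervening sets N_4 = -6 and removes its equation (N_4 := N_1 - N_2 - 5).
N_5 = -2N_2 - 3N_4 + 5  [with N_2=-1, N_4=-6]  = 25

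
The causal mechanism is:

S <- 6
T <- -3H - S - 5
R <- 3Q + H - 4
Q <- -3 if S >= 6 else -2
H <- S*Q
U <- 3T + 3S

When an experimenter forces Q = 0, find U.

-15

do(Q=0) replaces the equation Q <- -3 if S >= 6 else -2 with the constant Q = 0.
H = S*Q  [with S=6, Q=0]  = 0
T = -3H - S - 5  [with H=0, S=6]  = -11
U = 3T + 3S  [with T=-11, S=6]  = -15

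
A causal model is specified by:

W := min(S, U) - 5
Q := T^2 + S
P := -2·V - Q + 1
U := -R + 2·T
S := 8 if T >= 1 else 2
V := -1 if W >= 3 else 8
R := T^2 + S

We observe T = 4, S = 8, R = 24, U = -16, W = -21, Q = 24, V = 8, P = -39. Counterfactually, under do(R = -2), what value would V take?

-1

The intervention breaks the incoming arrows to R: R := T^2 + S no longer applies, and R = -2.
S = 8 if T >= 1 else 2  [with T=4]  = 8
U = -R + 2·T  [with R=-2, T=4]  = 10
W = min(S, U) - 5  [with S=8, U=10]  = 3
V = -1 if W >= 3 else 8  [with W=3]  = -1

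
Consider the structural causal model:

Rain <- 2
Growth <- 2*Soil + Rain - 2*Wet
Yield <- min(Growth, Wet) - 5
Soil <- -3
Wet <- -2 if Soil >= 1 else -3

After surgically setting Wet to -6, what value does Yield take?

do(Wet=-6) replaces the equation Wet <- -2 if Soil >= 1 else -3 with the constant Wet = -6.
Growth = 2*Soil + Rain - 2*Wet  [with Soil=-3, Rain=2, Wet=-6]  = 8
Yield = min(Growth, Wet) - 5  [with Growth=8, Wet=-6]  = -11

-11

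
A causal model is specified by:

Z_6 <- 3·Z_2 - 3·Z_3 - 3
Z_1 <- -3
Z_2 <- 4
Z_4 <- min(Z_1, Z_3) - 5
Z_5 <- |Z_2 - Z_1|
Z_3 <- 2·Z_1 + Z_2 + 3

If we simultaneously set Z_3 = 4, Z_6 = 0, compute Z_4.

Setting Z_3 = 4, Z_6 = 0 by intervention discards those variables' equations.
Z_4 = min(Z_1, Z_3) - 5  [with Z_1=-3, Z_3=4]  = -8

-8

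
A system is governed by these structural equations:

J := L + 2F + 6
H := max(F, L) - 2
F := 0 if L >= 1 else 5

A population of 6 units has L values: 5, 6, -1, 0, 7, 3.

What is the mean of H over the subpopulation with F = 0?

Observing F=0 restricts to units where F's equation naturally yields 0: L ∈ {5, 6, 7, 3}. In that subpopulation H = 3, 4, 5, 1, mean 3.25.

3.25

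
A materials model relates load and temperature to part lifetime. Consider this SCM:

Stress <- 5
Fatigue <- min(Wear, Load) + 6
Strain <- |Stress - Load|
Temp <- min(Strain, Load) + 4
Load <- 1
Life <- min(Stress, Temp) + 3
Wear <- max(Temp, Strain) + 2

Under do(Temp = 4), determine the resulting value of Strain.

4

Under do(Temp=4), the mechanism Temp <- min(Strain, Load) + 4 is discarded; Temp is fixed at 4.
Since Strain is not a descendant of the intervened variable, it is unaffected.
Strain = |Stress - Load|  [with Stress=5, Load=1]  = 4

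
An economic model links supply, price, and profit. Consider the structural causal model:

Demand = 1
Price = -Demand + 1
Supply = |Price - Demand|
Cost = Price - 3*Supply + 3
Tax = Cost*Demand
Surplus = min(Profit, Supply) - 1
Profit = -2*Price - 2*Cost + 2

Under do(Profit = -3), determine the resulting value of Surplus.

-4

Intervening sets Profit = -3 and removes its equation (Profit = -2*Price - 2*Cost + 2).
Price = -Demand + 1  [with Demand=1]  = 0
Supply = |Price - Demand|  [with Price=0, Demand=1]  = 1
Surplus = min(Profit, Supply) - 1  [with Profit=-3, Supply=1]  = -4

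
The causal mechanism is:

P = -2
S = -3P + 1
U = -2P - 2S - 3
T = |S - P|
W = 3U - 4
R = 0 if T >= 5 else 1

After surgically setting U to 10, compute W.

26

do(U=10) replaces the equation U = -2P - 2S - 3 with the constant U = 10.
W = 3U - 4  [with U=10]  = 26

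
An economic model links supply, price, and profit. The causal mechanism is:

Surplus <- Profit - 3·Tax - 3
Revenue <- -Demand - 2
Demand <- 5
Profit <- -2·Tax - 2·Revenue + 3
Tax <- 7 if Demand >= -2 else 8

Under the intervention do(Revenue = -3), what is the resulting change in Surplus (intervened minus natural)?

do(Revenue=-3) replaces the equation Revenue <- -Demand - 2 with the constant Revenue = -3.
Tax = 7 if Demand >= -2 else 8  [with Demand=5]  = 7
Profit = -2·Tax - 2·Revenue + 3  [with Tax=7, Revenue=-3]  = -5
Surplus = Profit - 3·Tax - 3  [with Profit=-5, Tax=7]  = -29
Without intervention: Revenue = -Demand - 2  [with Demand=5]  = -7; Tax = 7 if Demand >= -2 else 8  [with Demand=5]  = 7; Profit = -2·Tax - 2·Revenue + 3  [with Tax=7, Revenue=-7]  = 3; Surplus = Profit - 3·Tax - 3  [with Profit=3, Tax=7]  = -21.
Change = -29 − (-21) = -8.

-8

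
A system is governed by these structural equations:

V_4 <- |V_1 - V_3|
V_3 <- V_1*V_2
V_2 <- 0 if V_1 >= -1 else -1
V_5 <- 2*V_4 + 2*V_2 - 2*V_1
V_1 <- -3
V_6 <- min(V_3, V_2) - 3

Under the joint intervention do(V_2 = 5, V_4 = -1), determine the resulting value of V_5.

Setting V_2 = 5, V_4 = -1 by intervention discards those variables' equations.
V_5 = 2*V_4 + 2*V_2 - 2*V_1  [with V_4=-1, V_2=5, V_1=-3]  = 14

14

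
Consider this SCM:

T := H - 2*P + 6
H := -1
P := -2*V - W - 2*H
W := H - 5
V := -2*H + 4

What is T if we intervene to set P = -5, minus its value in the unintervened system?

Intervening sets P = -5 and removes its equation (P := -2*V - W - 2*H).
T = H - 2*P + 6  [with H=-1, P=-5]  = 15
Without intervention: W = H - 5  [with H=-1]  = -6; V = -2*H + 4  [with H=-1]  = 6; P = -2*V - W - 2*H  [with V=6, W=-6, H=-1]  = -4; T = H - 2*P + 6  [with H=-1, P=-4]  = 13.
Change = 15 − 13 = 2.

2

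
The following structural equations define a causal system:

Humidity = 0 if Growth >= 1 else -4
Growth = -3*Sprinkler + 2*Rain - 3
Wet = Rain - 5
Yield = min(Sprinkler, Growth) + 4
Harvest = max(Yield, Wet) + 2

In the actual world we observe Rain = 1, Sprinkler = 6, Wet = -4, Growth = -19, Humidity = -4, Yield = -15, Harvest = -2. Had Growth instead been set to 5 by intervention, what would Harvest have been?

11

The intervention breaks the incoming arrows to Growth: Growth = -3*Sprinkler + 2*Rain - 3 no longer applies, and Growth = 5.
Wet = Rain - 5  [with Rain=1]  = -4
Yield = min(Sprinkler, Growth) + 4  [with Sprinkler=6, Growth=5]  = 9
Harvest = max(Yield, Wet) + 2  [with Yield=9, Wet=-4]  = 11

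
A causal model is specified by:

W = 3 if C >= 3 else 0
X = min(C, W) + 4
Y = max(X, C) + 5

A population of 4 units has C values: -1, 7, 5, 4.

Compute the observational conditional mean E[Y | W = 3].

12

Conditioning on W=3 selects the 3 unit(s) with C ∈ {7, 5, 4}. Their Y values: 12, 12, 12. Mean = 12.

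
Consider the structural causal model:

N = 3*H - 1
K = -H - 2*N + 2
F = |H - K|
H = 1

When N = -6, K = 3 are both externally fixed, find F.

2

Setting N = -6, K = 3 by intervention discards those variables' equations.
F = |H - K|  [with H=1, K=3]  = 2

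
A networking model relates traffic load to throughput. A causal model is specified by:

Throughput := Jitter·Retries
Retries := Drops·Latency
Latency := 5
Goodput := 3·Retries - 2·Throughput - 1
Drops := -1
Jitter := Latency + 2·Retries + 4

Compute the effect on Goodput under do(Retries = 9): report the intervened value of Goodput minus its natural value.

-434

The intervention breaks the incoming arrows to Retries: Retries := Drops·Latency no longer applies, and Retries = 9.
Jitter = Latency + 2·Retries + 4  [with Latency=5, Retries=9]  = 27
Throughput = Jitter·Retries  [with Jitter=27, Retries=9]  = 243
Goodput = 3·Retries - 2·Throughput - 1  [with Retries=9, Throughput=243]  = -460
Without intervention: Retries = Drops·Latency  [with Drops=-1, Latency=5]  = -5; Jitter = Latency + 2·Retries + 4  [with Latency=5, Retries=-5]  = -1; Throughput = Jitter·Retries  [with Jitter=-1, Retries=-5]  = 5; Goodput = 3·Retries - 2·Throughput - 1  [with Retries=-5, Throughput=5]  = -26.
Change = -460 − (-26) = -434.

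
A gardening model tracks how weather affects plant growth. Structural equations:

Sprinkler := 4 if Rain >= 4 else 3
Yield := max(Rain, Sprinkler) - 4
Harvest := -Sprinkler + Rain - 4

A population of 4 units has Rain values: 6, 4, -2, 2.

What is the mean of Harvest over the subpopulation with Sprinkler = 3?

Observing Sprinkler=3 restricts to units where Sprinkler's equation naturally yields 3: Rain ∈ {-2, 2}. In that subpopulation Harvest = -9, -5, mean -7.

-7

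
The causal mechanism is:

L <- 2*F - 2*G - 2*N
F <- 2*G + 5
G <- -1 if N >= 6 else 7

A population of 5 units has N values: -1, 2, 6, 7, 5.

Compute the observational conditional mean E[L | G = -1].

Observing G=-1 restricts to units where G's equation naturally yields -1: N ∈ {6, 7}. In that subpopulation L = -4, -6, mean -5.

-5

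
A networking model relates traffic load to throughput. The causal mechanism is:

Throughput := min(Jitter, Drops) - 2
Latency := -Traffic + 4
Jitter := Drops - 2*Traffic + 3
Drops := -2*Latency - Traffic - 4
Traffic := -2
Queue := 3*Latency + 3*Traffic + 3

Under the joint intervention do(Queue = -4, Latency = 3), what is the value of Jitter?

Setting Queue = -4, Latency = 3 by intervention discards those variables' equations.
Drops = -2*Latency - Traffic - 4  [with Latency=3, Traffic=-2]  = -8
Jitter = Drops - 2*Traffic + 3  [with Drops=-8, Traffic=-2]  = -1

-1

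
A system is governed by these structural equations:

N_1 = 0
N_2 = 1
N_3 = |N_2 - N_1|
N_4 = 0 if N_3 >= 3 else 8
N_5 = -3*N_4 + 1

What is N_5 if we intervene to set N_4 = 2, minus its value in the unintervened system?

Intervening sets N_4 = 2 and removes its equation (N_4 = 0 if N_3 >= 3 else 8).
N_5 = -3*N_4 + 1  [with N_4=2]  = -5
Without intervention: N_3 = |N_2 - N_1|  [with N_2=1, N_1=0]  = 1; N_4 = 0 if N_3 >= 3 else 8  [with N_3=1]  = 8; N_5 = -3*N_4 + 1  [with N_4=8]  = -23.
Change = -5 − (-23) = 18.

18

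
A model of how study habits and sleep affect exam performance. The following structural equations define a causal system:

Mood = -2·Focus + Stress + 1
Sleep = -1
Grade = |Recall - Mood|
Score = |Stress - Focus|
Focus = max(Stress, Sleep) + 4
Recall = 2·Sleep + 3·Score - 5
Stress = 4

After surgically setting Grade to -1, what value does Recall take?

Intervening sets Grade = -1 and removes its equation (Grade = |Recall - Mood|).
Since Recall is not a descendant of the intervened variable, it is unaffected.
Focus = max(Stress, Sleep) + 4  [with Stress=4, Sleep=-1]  = 8
Score = |Stress - Focus|  [with Stress=4, Focus=8]  = 4
Recall = 2·Sleep + 3·Score - 5  [with Sleep=-1, Score=4]  = 5

5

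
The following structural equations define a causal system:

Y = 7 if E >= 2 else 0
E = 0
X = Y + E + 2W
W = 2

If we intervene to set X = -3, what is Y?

Under do(X=-3), the mechanism X = Y + E + 2W is discarded; X is fixed at -3.
Since Y is not a descendant of the intervened variable, it is unaffected.
Y = 7 if E >= 2 else 0  [with E=0]  = 0

0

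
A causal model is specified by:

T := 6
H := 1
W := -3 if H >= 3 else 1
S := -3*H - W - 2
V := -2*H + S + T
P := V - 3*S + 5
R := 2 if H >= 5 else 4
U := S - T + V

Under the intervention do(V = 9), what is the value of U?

do(V=9) replaces the equation V := -2*H + S + T with the constant V = 9.
W = -3 if H >= 3 else 1  [with H=1]  = 1
S = -3*H - W - 2  [with H=1, W=1]  = -6
U = S - T + V  [with S=-6, T=6, V=9]  = -3

-3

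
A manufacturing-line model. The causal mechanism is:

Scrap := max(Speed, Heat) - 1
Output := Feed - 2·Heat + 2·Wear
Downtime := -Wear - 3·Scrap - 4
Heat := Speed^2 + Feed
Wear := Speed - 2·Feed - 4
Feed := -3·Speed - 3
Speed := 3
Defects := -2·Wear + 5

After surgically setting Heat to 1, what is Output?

32

The intervention breaks the incoming arrows to Heat: Heat := Speed^2 + Feed no longer applies, and Heat = 1.
Feed = -3·Speed - 3  [with Speed=3]  = -12
Wear = Speed - 2·Feed - 4  [with Speed=3, Feed=-12]  = 23
Output = Feed - 2·Heat + 2·Wear  [with Feed=-12, Heat=1, Wear=23]  = 32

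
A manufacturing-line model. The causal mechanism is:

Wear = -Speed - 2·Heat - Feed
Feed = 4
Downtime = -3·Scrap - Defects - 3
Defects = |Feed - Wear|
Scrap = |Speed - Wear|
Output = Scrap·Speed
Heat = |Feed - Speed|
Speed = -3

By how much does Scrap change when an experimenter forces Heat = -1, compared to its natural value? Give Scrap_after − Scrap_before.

The intervention breaks the incoming arrows to Heat: Heat = |Feed - Speed| no longer applies, and Heat = -1.
Wear = -Speed - 2·Heat - Feed  [with Speed=-3, Heat=-1, Feed=4]  = 1
Scrap = |Speed - Wear|  [with Speed=-3, Wear=1]  = 4
Without intervention: Heat = |Feed - Speed|  [with Feed=4, Speed=-3]  = 7; Wear = -Speed - 2·Heat - Feed  [with Speed=-3, Heat=7, Feed=4]  = -15; Scrap = |Speed - Wear|  [with Speed=-3, Wear=-15]  = 12.
Change = 4 − 12 = -8.

-8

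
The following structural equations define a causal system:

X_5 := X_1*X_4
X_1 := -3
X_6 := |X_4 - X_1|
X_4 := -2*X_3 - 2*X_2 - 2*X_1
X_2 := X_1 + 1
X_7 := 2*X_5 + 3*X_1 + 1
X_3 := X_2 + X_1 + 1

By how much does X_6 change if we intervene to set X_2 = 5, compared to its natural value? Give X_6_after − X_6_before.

Under do(X_2=5), the mechanism X_2 := X_1 + 1 is discarded; X_2 is fixed at 5.
X_3 = X_2 + X_1 + 1  [with X_2=5, X_1=-3]  = 3
X_4 = -2*X_3 - 2*X_2 - 2*X_1  [with X_3=3, X_2=5, X_1=-3]  = -10
X_6 = |X_4 - X_1|  [with X_4=-10, X_1=-3]  = 7
Without intervention: X_2 = X_1 + 1  [with X_1=-3]  = -2; X_3 = X_2 + X_1 + 1  [with X_2=-2, X_1=-3]  = -4; X_4 = -2*X_3 - 2*X_2 - 2*X_1  [with X_3=-4, X_2=-2, X_1=-3]  = 18; X_6 = |X_4 - X_1|  [with X_4=18, X_1=-3]  = 21.
Change = 7 − 21 = -14.

-14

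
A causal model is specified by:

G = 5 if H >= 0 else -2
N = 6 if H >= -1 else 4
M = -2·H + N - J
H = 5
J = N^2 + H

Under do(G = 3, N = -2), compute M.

Setting G = 3, N = -2 by intervention discards those variables' equations.
J = N^2 + H  [with N=-2, H=5]  = 9
M = -2·H + N - J  [with H=5, N=-2, J=9]  = -21

-21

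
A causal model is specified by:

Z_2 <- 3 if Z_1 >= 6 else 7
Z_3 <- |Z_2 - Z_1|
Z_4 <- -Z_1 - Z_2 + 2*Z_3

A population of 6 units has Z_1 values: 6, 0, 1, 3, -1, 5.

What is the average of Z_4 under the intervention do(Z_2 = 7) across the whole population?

0

Every unit gets Z_2=7 under the intervention. Z_4 values become -11, 7, 4, -2, 10, -8; E[Z_4|do(Z_2=7)] = 0.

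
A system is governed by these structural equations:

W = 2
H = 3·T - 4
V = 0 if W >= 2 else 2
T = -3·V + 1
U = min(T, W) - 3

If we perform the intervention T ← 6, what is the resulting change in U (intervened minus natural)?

1

The intervention breaks the incoming arrows to T: T = -3·V + 1 no longer applies, and T = 6.
U = min(T, W) - 3  [with T=6, W=2]  = -1
Without intervention: V = 0 if W >= 2 else 2  [with W=2]  = 0; T = -3·V + 1  [with V=0]  = 1; U = min(T, W) - 3  [with T=1, W=2]  = -2.
Change = -1 − (-2) = 1.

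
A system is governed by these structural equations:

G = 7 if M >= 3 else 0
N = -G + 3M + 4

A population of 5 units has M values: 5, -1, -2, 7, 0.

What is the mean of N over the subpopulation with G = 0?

Observing G=0 restricts to units where G's equation naturally yields 0: M ∈ {-1, -2, 0}. In that subpopulation N = 1, -2, 4, mean 1.

1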